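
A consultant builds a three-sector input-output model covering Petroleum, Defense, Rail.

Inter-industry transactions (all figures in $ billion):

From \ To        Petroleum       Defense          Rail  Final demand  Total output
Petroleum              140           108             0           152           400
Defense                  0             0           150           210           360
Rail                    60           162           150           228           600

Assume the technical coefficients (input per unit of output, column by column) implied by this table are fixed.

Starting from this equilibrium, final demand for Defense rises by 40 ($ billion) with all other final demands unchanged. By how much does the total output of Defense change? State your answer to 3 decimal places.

Δx_D = 48.372

Technical coefficients a_ij = z_ij / X_j:
  a_PP = 140/400 = 0.35, a_DP = 0/400 = 0.00, a_RP = 60/400 = 0.15
  a_PD = 108/360 = 0.30, a_DD = 0/360 = 0.00, a_RD = 162/360 = 0.45
  a_PR = 0/600 = 0.00, a_DR = 150/600 = 0.25, a_RR = 150/600 = 0.25
I − A =
  [   0.65    -0.30     0.00]
  [   0.00     1.00    -0.25]
  [  -0.15    -0.45     0.75]
Cofactors of I−A, C_ij = (−1)^(i+j)·(minor ij) (rows/columns in the sector order above):
  C_11 = (1.00)(0.75) − (-0.25)(-0.45) = 0.6375
  C_12 = −[(0.00)(0.75) − (-0.25)(-0.15)] = 0.0375
  C_13 = (0.00)(-0.45) − (1.00)(-0.15) = 0.1500
  C_21 = −[(-0.30)(0.75) − (0.00)(-0.45)] = 0.2250
  C_22 = (0.65)(0.75) − (0.00)(-0.15) = 0.4875
  C_23 = −[(0.65)(-0.45) − (-0.30)(-0.15)] = 0.3375
  C_31 = (-0.30)(-0.25) − (0.00)(1.00) = 0.0750
  C_32 = −[(0.65)(-0.25) − (0.00)(0.00)] = 0.1625
  C_33 = (0.65)(1.00) − (-0.30)(0.00) = 0.6500
det(I−A) = Σ_j (I−A)_1j·C_1j = (0.65)(0.6375) + (-0.30)(0.0375) + (0.00)(0.1500) = 0.403125
adj(I−A) = Cᵀ =
  [ 0.6375   0.2250   0.0750]
  [ 0.0375   0.4875   0.1625]
  [ 0.1500   0.3375   0.6500]
(I − A)⁻¹ = adj(I−A) / det(I−A) ≈
  [   1.5814     0.5581     0.1860]
  [   0.0930     1.2093     0.4031]
  [   0.3721     0.8372     1.6124]
Δx = (I − A)⁻¹ Δd with Δd having +40 in the Defense component and 0 elsewhere.
So Δx_D = L_DD · (+40), where L_DD = adj(I−A)_DD / det(I−A) = 0.4875 / 0.403125.
Δx_D = 0.4875 × (+40) / 0.403125 = 19.50 / 0.403125 ≈ 48.372.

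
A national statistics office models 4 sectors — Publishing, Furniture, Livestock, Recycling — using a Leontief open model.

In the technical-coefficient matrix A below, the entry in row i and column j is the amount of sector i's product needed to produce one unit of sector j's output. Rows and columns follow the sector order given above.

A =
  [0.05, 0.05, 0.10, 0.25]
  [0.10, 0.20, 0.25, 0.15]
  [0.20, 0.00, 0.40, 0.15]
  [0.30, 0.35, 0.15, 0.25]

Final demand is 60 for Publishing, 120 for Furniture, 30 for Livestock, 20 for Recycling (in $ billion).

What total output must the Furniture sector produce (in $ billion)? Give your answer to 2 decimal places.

I − A =
  [   0.95    -0.05    -0.10    -0.25]
  [  -0.10     0.80    -0.25    -0.15]
  [  -0.20     0.00     0.60    -0.15]
  [  -0.30    -0.35    -0.15     0.75]
Compute the cofactors C_ij = (−1)^(i+j)·(3×3 minor ij) of I−A; the adjugate is their transpose:
adj(I−A) = Cᵀ =
  [ 0.297375   0.079125   0.117125   0.138375]
  [ 0.123000   0.334125   0.196500   0.147125]
  [ 0.150750   0.077125   0.445375   0.154750]
  [ 0.206500   0.203000   0.227625   0.434500]
det(I−A) = Σ_j (I−A)_1j·C_1j = (0.95)(0.297375) + (-0.05)(0.123000) + (-0.10)(0.150750) + (-0.25)(0.206500) = 0.20965625
(I − A)⁻¹ = adj(I−A) / det(I−A) ≈
  [   1.4184     0.3774     0.5587     0.6600]
  [   0.5867     1.5937     0.9372     0.7017]
  [   0.7190     0.3679     2.1243     0.7381]
  [   0.9849     0.9683     1.0857     2.0724]
x = (I − A)⁻¹ d = adj(I−A)·d / det(I−A), with det(I−A) = 0.20965625:
  x_1 = (0.297375·60 + 0.079125·120 + 0.117125·30 + 0.138375·20) / 0.20965625 = 33.61875 / 0.20965625 ≈ 160.35
  x_2 = (0.123000·60 + 0.334125·120 + 0.196500·30 + 0.147125·20) / 0.20965625 = 56.3125 / 0.20965625 ≈ 268.59
  x_3 = (0.150750·60 + 0.077125·120 + 0.445375·30 + 0.154750·20) / 0.20965625 = 34.75625 / 0.20965625 ≈ 165.78
  x_4 = (0.206500·60 + 0.203000·120 + 0.227625·30 + 0.434500·20) / 0.20965625 = 52.26875 / 0.20965625 ≈ 249.31

x_2 = 268.59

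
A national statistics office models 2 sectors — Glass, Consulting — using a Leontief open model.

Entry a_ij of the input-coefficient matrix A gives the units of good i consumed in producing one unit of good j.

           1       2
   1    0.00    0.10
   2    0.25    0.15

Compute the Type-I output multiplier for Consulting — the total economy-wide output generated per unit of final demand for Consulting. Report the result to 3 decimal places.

m_2 = 1.333

I − A =
  [   1.00    -0.10]
  [  -0.25     0.85]
det(I−A) = (1.00)(0.85) − (-0.10)(-0.25) = 0.8250
adj(I−A) = [[0.85, 0.10], [0.25, 1.00]]
(I − A)⁻¹ = adj(I−A) / det(I−A) ≈
  [   1.0303     0.1212]
  [   0.3030     1.2121]
The output multiplier for sector j is the column-j sum of the Leontief inverse (I − A)⁻¹ = adj(I−A) / det(I−A).
Column 2 of adj(I−A): (0.10, 1.00); det(I−A) = 0.8250.
m_2 = (0.10 + 1.00) / 0.8250 = 1.10 / 0.8250 ≈ 1.333.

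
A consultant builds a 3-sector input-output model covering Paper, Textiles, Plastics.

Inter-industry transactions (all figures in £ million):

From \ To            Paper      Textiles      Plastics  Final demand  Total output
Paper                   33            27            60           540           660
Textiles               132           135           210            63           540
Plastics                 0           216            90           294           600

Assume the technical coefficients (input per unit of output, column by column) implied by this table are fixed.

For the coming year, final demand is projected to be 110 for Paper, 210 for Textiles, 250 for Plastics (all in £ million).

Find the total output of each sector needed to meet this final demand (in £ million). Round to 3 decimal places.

x_1 = 208.660, x_2 = 605.974, x_3 = 579.282

Technical coefficients a_ij = z_ij / X_j:
  a_11 = 33/660 = 0.05, a_21 = 132/660 = 0.20, a_31 = 0/660 = 0.00
  a_12 = 27/540 = 0.05, a_22 = 135/540 = 0.25, a_32 = 216/540 = 0.40
  a_13 = 60/600 = 0.10, a_23 = 210/600 = 0.35, a_33 = 90/600 = 0.15
I − A =
  [   0.95    -0.05    -0.10]
  [  -0.20     0.75    -0.35]
  [   0.00    -0.40     0.85]
Cofactors of I−A, C_ij = (−1)^(i+j)·(minor ij) (rows/columns in the sector order above):
  C_11 = (0.75)(0.85) − (-0.35)(-0.40) = 0.4975
  C_12 = −[(-0.20)(0.85) − (-0.35)(0.00)] = 0.1700
  C_13 = (-0.20)(-0.40) − (0.75)(0.00) = 0.0800
  C_21 = −[(-0.05)(0.85) − (-0.10)(-0.40)] = 0.0825
  C_22 = (0.95)(0.85) − (-0.10)(0.00) = 0.8075
  C_23 = −[(0.95)(-0.40) − (-0.05)(0.00)] = 0.3800
  C_31 = (-0.05)(-0.35) − (-0.10)(0.75) = 0.0925
  C_32 = −[(0.95)(-0.35) − (-0.10)(-0.20)] = 0.3525
  C_33 = (0.95)(0.75) − (-0.05)(-0.20) = 0.7025
det(I−A) = Σ_j (I−A)_1j·C_1j = (0.95)(0.4975) + (-0.05)(0.1700) + (-0.10)(0.0800) = 0.456125
adj(I−A) = Cᵀ =
  [ 0.4975   0.0825   0.0925]
  [ 0.1700   0.8075   0.3525]
  [ 0.0800   0.3800   0.7025]
(I − A)⁻¹ = adj(I−A) / det(I−A) ≈
  [   1.0907     0.1809     0.2028]
  [   0.3727     1.7703     0.7728]
  [   0.1754     0.8331     1.5401]
x = (I − A)⁻¹ d = adj(I−A)·d / det(I−A), with det(I−A) = 0.456125:
  x_1 = (0.4975·110 + 0.0825·210 + 0.0925·250) / 0.456125 = 95.175 / 0.456125 ≈ 208.660
  x_2 = (0.1700·110 + 0.8075·210 + 0.3525·250) / 0.456125 = 276.40 / 0.456125 ≈ 605.974
  x_3 = (0.0800·110 + 0.3800·210 + 0.7025·250) / 0.456125 = 264.225 / 0.456125 ≈ 579.282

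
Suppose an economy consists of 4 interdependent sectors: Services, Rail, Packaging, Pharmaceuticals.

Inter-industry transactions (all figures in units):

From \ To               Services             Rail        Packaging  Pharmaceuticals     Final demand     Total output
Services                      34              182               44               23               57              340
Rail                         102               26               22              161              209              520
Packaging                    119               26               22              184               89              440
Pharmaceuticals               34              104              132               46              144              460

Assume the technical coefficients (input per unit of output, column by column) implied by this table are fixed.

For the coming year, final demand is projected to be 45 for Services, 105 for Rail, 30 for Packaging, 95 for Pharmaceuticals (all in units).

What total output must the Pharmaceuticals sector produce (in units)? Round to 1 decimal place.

Technical coefficients a_ij = z_ij / X_j:
  a_11 = 34/340 = 0.10, a_21 = 102/340 = 0.30, a_31 = 119/340 = 0.35, a_41 = 34/340 = 0.10
  a_12 = 182/520 = 0.35, a_22 = 26/520 = 0.05, a_32 = 26/520 = 0.05, a_42 = 104/520 = 0.20
  a_13 = 44/440 = 0.10, a_23 = 22/440 = 0.05, a_33 = 22/440 = 0.05, a_43 = 132/440 = 0.30
  a_14 = 23/460 = 0.05, a_24 = 161/460 = 0.35, a_34 = 184/460 = 0.40, a_44 = 46/460 = 0.10
I − A =
  [   0.90    -0.35    -0.10    -0.05]
  [  -0.30     0.95    -0.05    -0.35]
  [  -0.35    -0.05     0.95    -0.40]
  [  -0.10    -0.20    -0.30     0.90]
Compute the cofactors C_ij = (−1)^(i+j)·(3×3 minor ij) of I−A; the adjugate is their transpose:
adj(I−A) = Cᵀ =
  [ 0.620250   0.280000   0.145750   0.208125]
  [ 0.308250   0.616000   0.169750   0.332125]
  [ 0.352000   0.240000   0.592000   0.376000]
  [ 0.254750   0.248000   0.251250   0.669375]
det(I−A) = Σ_j (I−A)_1j·C_1j = (0.90)(0.620250) + (-0.35)(0.308250) + (-0.10)(0.352000) + (-0.05)(0.254750) = 0.4024
(I − A)⁻¹ = adj(I−A) / det(I−A) ≈
  [   1.5414     0.6958     0.3622     0.5172]
  [   0.7660     1.5308     0.4218     0.8254]
  [   0.8748     0.5964     1.4712     0.9344]
  [   0.6331     0.6163     0.6244     1.6635]
x = (I − A)⁻¹ d = adj(I−A)·d / det(I−A), with det(I−A) = 0.4024:
  x_1 = (0.620250·45 + 0.280000·105 + 0.145750·30 + 0.208125·95) / 0.4024 = 81.455625 / 0.4024 ≈ 202.4
  x_2 = (0.308250·45 + 0.616000·105 + 0.169750·30 + 0.332125·95) / 0.4024 = 115.195625 / 0.4024 ≈ 286.3
  x_3 = (0.352000·45 + 0.240000·105 + 0.592000·30 + 0.376000·95) / 0.4024 = 94.52 / 0.4024 ≈ 234.9
  x_4 = (0.254750·45 + 0.248000·105 + 0.251250·30 + 0.669375·95) / 0.4024 = 108.631875 / 0.4024 ≈ 270.0

x_4 = 270.0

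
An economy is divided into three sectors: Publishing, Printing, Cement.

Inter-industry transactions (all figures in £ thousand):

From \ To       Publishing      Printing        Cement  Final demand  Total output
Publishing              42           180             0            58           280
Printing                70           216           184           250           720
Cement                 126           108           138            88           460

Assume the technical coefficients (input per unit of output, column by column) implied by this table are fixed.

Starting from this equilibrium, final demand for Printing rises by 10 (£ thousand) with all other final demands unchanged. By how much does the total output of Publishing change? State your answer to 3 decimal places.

Technical coefficients a_ij = z_ij / X_j:
  a_11 = 42/280 = 0.15, a_21 = 70/280 = 0.25, a_31 = 126/280 = 0.45
  a_12 = 180/720 = 0.25, a_22 = 216/720 = 0.30, a_32 = 108/720 = 0.15
  a_13 = 0/460 = 0.00, a_23 = 184/460 = 0.40, a_33 = 138/460 = 0.30
I − A =
  [   0.85    -0.25     0.00]
  [  -0.25     0.70    -0.40]
  [  -0.45    -0.15     0.70]
Cofactors of I−A, C_ij = (−1)^(i+j)·(minor ij) (rows/columns in the sector order above):
  C_11 = (0.70)(0.70) − (-0.40)(-0.15) = 0.4300
  C_12 = −[(-0.25)(0.70) − (-0.40)(-0.45)] = 0.3550
  C_13 = (-0.25)(-0.15) − (0.70)(-0.45) = 0.3525
  C_21 = −[(-0.25)(0.70) − (0.00)(-0.15)] = 0.1750
  C_22 = (0.85)(0.70) − (0.00)(-0.45) = 0.5950
  C_23 = −[(0.85)(-0.15) − (-0.25)(-0.45)] = 0.2400
  C_31 = (-0.25)(-0.40) − (0.00)(0.70) = 0.1000
  C_32 = −[(0.85)(-0.40) − (0.00)(-0.25)] = 0.3400
  C_33 = (0.85)(0.70) − (-0.25)(-0.25) = 0.5325
det(I−A) = Σ_j (I−A)_1j·C_1j = (0.85)(0.4300) + (-0.25)(0.3550) + (0.00)(0.3525) = 0.27675
adj(I−A) = Cᵀ =
  [ 0.4300   0.1750   0.1000]
  [ 0.3550   0.5950   0.3400]
  [ 0.3525   0.2400   0.5325]
(I − A)⁻¹ = adj(I−A) / det(I−A) ≈
  [   1.5537     0.6323     0.3613]
  [   1.2827     2.1500     1.2285]
  [   1.2737     0.8672     1.9241]
Δx = (I − A)⁻¹ Δd with Δd having +10 in the Printing component and 0 elsewhere.
So Δx_1 = L_12 · (+10), where L_12 = adj(I−A)_12 / det(I−A) = 0.1750 / 0.27675.
Δx_1 = 0.1750 × (+10) / 0.27675 = 1.75 / 0.27675 ≈ 6.323.

Δx_1 = 6.323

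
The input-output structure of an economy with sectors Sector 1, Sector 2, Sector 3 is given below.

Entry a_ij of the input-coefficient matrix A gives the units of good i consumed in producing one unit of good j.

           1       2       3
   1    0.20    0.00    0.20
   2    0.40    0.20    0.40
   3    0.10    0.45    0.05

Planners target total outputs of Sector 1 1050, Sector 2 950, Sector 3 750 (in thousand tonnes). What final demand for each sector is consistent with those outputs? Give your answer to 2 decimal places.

d_1 = 690.00, d_2 = 40.00, d_3 = 180.00

I − A =
  [   0.80     0.00    -0.20]
  [  -0.40     0.80    -0.40]
  [  -0.10    -0.45     0.95]
d = (I − A) x:
  d_1 = (+0.80)·1050 + (+0.00)·950 + (-0.20)·750 = 690.00
  d_2 = (-0.40)·1050 + (+0.80)·950 + (-0.40)·750 = 40.00
  d_3 = (-0.10)·1050 + (-0.45)·950 + (+0.95)·750 = 180.00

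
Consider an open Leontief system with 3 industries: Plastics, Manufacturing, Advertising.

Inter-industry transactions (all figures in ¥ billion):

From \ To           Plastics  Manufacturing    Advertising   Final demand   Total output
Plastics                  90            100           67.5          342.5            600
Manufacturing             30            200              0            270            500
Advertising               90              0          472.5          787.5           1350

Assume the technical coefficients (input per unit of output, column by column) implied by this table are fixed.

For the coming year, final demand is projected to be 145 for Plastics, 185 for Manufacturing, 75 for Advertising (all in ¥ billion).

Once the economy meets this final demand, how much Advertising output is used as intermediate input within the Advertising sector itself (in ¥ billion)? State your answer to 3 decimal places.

z_AA = 61.264

Technical coefficients a_ij = z_ij / X_j:
  a_PP = 90/600 = 0.15, a_MP = 30/600 = 0.05, a_AP = 90/600 = 0.15
  a_PM = 100/500 = 0.20, a_MM = 200/500 = 0.40, a_AM = 0/500 = 0.00
  a_PA = 67.5/1350 = 0.05, a_MA = 0/1350 = 0.00, a_AA = 472.5/1350 = 0.35
I − A =
  [   0.85    -0.20    -0.05]
  [  -0.05     0.60     0.00]
  [  -0.15     0.00     0.65]
Cofactors of I−A, C_ij = (−1)^(i+j)·(minor ij) (rows/columns in the sector order above):
  C_11 = (0.60)(0.65) − (0.00)(0.00) = 0.3900
  C_12 = −[(-0.05)(0.65) − (0.00)(-0.15)] = 0.0325
  C_13 = (-0.05)(0.00) − (0.60)(-0.15) = 0.0900
  C_21 = −[(-0.20)(0.65) − (-0.05)(0.00)] = 0.1300
  C_22 = (0.85)(0.65) − (-0.05)(-0.15) = 0.5450
  C_23 = −[(0.85)(0.00) − (-0.20)(-0.15)] = 0.0300
  C_31 = (-0.20)(0.00) − (-0.05)(0.60) = 0.0300
  C_32 = −[(0.85)(0.00) − (-0.05)(-0.05)] = 0.0025
  C_33 = (0.85)(0.60) − (-0.20)(-0.05) = 0.5000
det(I−A) = Σ_j (I−A)_1j·C_1j = (0.85)(0.3900) + (-0.20)(0.0325) + (-0.05)(0.0900) = 0.3205
adj(I−A) = Cᵀ =
  [ 0.3900   0.1300   0.0300]
  [ 0.0325   0.5450   0.0025]
  [ 0.0900   0.0300   0.5000]
(I − A)⁻¹ = adj(I−A) / det(I−A) ≈
  [   1.2168     0.4056     0.0936]
  [   0.1014     1.7005     0.0078]
  [   0.2808     0.0936     1.5601]
First solve x = (I − A)⁻¹ d = adj(I−A)·d / det(I−A); in particular x_A = (0.0900·145 + 0.0300·185 + 0.5000·75) / 0.3205 = 56.10 / 0.3205 ≈ 175.03900.
Intermediate flow from A to A: z_AA = a_AA · x_A = 0.35 × 56.10 / 0.3205 = 19.635 / 0.3205 ≈ 61.264.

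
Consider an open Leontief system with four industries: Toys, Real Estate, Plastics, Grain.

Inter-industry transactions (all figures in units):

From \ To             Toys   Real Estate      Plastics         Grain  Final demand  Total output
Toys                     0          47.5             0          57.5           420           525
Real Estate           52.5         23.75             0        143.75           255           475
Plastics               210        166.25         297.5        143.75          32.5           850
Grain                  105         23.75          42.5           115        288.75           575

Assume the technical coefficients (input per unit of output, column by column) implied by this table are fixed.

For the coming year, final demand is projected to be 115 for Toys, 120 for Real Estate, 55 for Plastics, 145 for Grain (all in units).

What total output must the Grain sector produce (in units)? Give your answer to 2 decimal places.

Technical coefficients a_ij = z_ij / X_j:
  a_11 = 0/525 = 0.00, a_21 = 52.5/525 = 0.10, a_31 = 210/525 = 0.40, a_41 = 105/525 = 0.20
  a_12 = 47.5/475 = 0.10, a_22 = 23.75/475 = 0.05, a_32 = 166.25/475 = 0.35, a_42 = 23.75/475 = 0.05
  a_13 = 0/850 = 0.00, a_23 = 0/850 = 0.00, a_33 = 297.5/850 = 0.35, a_43 = 42.5/850 = 0.05
  a_14 = 57.5/575 = 0.10, a_24 = 143.75/575 = 0.25, a_34 = 143.75/575 = 0.25, a_44 = 115/575 = 0.20
I − A =
  [   1.00    -0.10     0.00    -0.10]
  [  -0.10     0.95     0.00    -0.25]
  [  -0.40    -0.35     0.65    -0.25]
  [  -0.20    -0.05    -0.05     0.80]
Compute the cofactors C_ij = (−1)^(i+j)·(3×3 minor ij) of I−A; the adjugate is their transpose:
adj(I−A) = Cᵀ =
  [ 0.469625   0.055750   0.006000   0.078000]
  [ 0.088250   0.492500   0.013000   0.169000]
  [ 0.393250   0.324500   0.715000   0.374000]
  [ 0.147500   0.065000   0.047000   0.611000]
det(I−A) = Σ_j (I−A)_1j·C_1j = (1.00)(0.469625) + (-0.10)(0.088250) + (0.00)(0.393250) + (-0.10)(0.147500) = 0.44605
(I − A)⁻¹ = adj(I−A) / det(I−A) ≈
  [   1.0529     0.1250     0.0135     0.1749]
  [   0.1978     1.1041     0.0291     0.3789]
  [   0.8816     0.7275     1.6030     0.8385]
  [   0.3307     0.1457     0.1054     1.3698]
x = (I − A)⁻¹ d = adj(I−A)·d / det(I−A), with det(I−A) = 0.44605:
  x_1 = (0.469625·115 + 0.055750·120 + 0.006000·55 + 0.078000·145) / 0.44605 = 72.336875 / 0.44605 ≈ 162.17
  x_2 = (0.088250·115 + 0.492500·120 + 0.013000·55 + 0.169000·145) / 0.44605 = 94.46875 / 0.44605 ≈ 211.79
  x_3 = (0.393250·115 + 0.324500·120 + 0.715000·55 + 0.374000·145) / 0.44605 = 177.71875 / 0.44605 ≈ 398.43
  x_4 = (0.147500·115 + 0.065000·120 + 0.047000·55 + 0.611000·145) / 0.44605 = 115.9425 / 0.44605 ≈ 259.93

x_4 = 259.93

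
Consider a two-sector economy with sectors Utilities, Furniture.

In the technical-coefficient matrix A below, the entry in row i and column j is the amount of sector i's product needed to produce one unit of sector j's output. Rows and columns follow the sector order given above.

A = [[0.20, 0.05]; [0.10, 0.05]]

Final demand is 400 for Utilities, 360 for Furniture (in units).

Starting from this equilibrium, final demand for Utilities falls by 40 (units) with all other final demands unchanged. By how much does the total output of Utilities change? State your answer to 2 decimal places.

Δx_U = -50.33

I − A =
  [   0.80    -0.05]
  [  -0.10     0.95]
det(I−A) = (0.80)(0.95) − (-0.05)(-0.10) = 0.7550
adj(I−A) = [[0.95, 0.05], [0.10, 0.80]]
(I − A)⁻¹ = adj(I−A) / det(I−A) ≈
  [   1.2583     0.0662]
  [   0.1325     1.0596]
Δx = (I − A)⁻¹ Δd with Δd having -40 in the Utilities component and 0 elsewhere.
So Δx_U = L_UU · (-40), where L_UU = adj(I−A)_UU / det(I−A) = 0.95 / 0.7550.
Δx_U = 0.95 × (-40) / 0.7550 = -38.00 / 0.7550 ≈ -50.33.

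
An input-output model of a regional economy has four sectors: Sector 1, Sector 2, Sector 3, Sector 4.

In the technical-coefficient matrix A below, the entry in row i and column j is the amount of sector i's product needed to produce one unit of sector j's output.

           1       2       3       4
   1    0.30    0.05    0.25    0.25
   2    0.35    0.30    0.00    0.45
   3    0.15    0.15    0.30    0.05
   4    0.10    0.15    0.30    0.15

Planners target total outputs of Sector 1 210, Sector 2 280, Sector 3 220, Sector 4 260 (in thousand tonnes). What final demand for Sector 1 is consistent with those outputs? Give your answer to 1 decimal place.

I − A =
  [   0.70    -0.05    -0.25    -0.25]
  [  -0.35     0.70     0.00    -0.45]
  [  -0.15    -0.15     0.70    -0.05]
  [  -0.10    -0.15    -0.30     0.85]
d = (I − A) x:
  d_1 = (+0.70)·210 + (-0.05)·280 + (-0.25)·220 + (-0.25)·260 = 13.0
  d_2 = (-0.35)·210 + (+0.70)·280 + (+0.00)·220 + (-0.45)·260 = 5.5
  d_3 = (-0.15)·210 + (-0.15)·280 + (+0.70)·220 + (-0.05)·260 = 67.5
  d_4 = (-0.10)·210 + (-0.15)·280 + (-0.30)·220 + (+0.85)·260 = 92.0

d_1 = 13.0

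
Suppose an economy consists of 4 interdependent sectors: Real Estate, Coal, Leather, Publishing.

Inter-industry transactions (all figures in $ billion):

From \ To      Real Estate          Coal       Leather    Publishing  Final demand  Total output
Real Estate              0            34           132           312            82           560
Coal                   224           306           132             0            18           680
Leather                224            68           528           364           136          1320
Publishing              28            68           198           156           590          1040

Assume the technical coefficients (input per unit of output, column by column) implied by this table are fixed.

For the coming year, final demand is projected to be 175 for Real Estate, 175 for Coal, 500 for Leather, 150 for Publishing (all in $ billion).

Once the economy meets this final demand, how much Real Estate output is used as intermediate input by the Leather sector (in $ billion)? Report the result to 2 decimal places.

Technical coefficients a_ij = z_ij / X_j:
  a_11 = 0/560 = 0.00, a_21 = 224/560 = 0.40, a_31 = 224/560 = 0.40, a_41 = 28/560 = 0.05
  a_12 = 34/680 = 0.05, a_22 = 306/680 = 0.45, a_32 = 68/680 = 0.10, a_42 = 68/680 = 0.10
  a_13 = 132/1320 = 0.10, a_23 = 132/1320 = 0.10, a_33 = 528/1320 = 0.40, a_43 = 198/1320 = 0.15
  a_14 = 312/1040 = 0.30, a_24 = 0/1040 = 0.00, a_34 = 364/1040 = 0.35, a_44 = 156/1040 = 0.15
I − A =
  [   1.00    -0.05    -0.10    -0.30]
  [  -0.40     0.55    -0.10     0.00]
  [  -0.40    -0.10     0.60    -0.35]
  [  -0.05    -0.10    -0.15     0.85]
Compute the cofactors C_ij = (−1)^(i+j)·(3×3 minor ij) of I−A; the adjugate is their transpose:
adj(I−A) = Cᵀ =
  [ 0.239625   0.057375   0.078750   0.117000]
  [ 0.218750   0.394750   0.135500   0.133000]
  [ 0.244625   0.148375   0.430250   0.263500]
  [ 0.083000   0.076000   0.096500   0.280000]
det(I−A) = Σ_j (I−A)_1j·C_1j = (1.00)(0.239625) + (-0.05)(0.218750) + (-0.10)(0.244625) + (-0.30)(0.083000) = 0.179325
(I − A)⁻¹ = adj(I−A) / det(I−A) ≈
  [   1.3363     0.3199     0.4391     0.6524]
  [   1.2199     2.2013     0.7556     0.7417]
  [   1.3641     0.8274     2.3993     1.4694]
  [   0.4628     0.4238     0.5381     1.5614]
First solve x = (I − A)⁻¹ d = adj(I−A)·d / det(I−A); in particular x_3 = (0.244625·175 + 0.148375·175 + 0.430250·500 + 0.263500·150) / 0.179325 = 323.425 / 0.179325 ≈ 1803.5689.
Intermediate flow from 1 to 3: z_13 = a_13 · x_3 = 0.10 × 323.425 / 0.179325 = 32.3425 / 0.179325 ≈ 180.36.

z_13 = 180.36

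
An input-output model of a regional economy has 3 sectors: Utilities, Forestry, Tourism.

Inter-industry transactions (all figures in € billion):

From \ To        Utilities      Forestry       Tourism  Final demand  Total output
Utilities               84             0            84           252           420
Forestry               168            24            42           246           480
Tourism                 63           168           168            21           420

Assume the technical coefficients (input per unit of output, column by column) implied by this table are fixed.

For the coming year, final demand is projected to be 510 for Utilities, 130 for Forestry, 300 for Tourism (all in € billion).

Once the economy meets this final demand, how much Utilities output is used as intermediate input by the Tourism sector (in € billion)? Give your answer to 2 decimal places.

Technical coefficients a_ij = z_ij / X_j:
  a_11 = 84/420 = 0.20, a_21 = 168/420 = 0.40, a_31 = 63/420 = 0.15
  a_12 = 0/480 = 0.00, a_22 = 24/480 = 0.05, a_32 = 168/480 = 0.35
  a_13 = 84/420 = 0.20, a_23 = 42/420 = 0.10, a_33 = 168/420 = 0.40
I − A =
  [   0.80     0.00    -0.20]
  [  -0.40     0.95    -0.10]
  [  -0.15    -0.35     0.60]
Cofactors of I−A, C_ij = (−1)^(i+j)·(minor ij) (rows/columns in the sector order above):
  C_11 = (0.95)(0.60) − (-0.10)(-0.35) = 0.5350
  C_12 = −[(-0.40)(0.60) − (-0.10)(-0.15)] = 0.2550
  C_13 = (-0.40)(-0.35) − (0.95)(-0.15) = 0.2825
  C_21 = −[(0.00)(0.60) − (-0.20)(-0.35)] = 0.0700
  C_22 = (0.80)(0.60) − (-0.20)(-0.15) = 0.4500
  C_23 = −[(0.80)(-0.35) − (0.00)(-0.15)] = 0.2800
  C_31 = (0.00)(-0.10) − (-0.20)(0.95) = 0.1900
  C_32 = −[(0.80)(-0.10) − (-0.20)(-0.40)] = 0.1600
  C_33 = (0.80)(0.95) − (0.00)(-0.40) = 0.7600
det(I−A) = Σ_j (I−A)_1j·C_1j = (0.80)(0.5350) + (0.00)(0.2550) + (-0.20)(0.2825) = 0.3715
adj(I−A) = Cᵀ =
  [ 0.5350   0.0700   0.1900]
  [ 0.2550   0.4500   0.1600]
  [ 0.2825   0.2800   0.7600]
(I − A)⁻¹ = adj(I−A) / det(I−A) ≈
  [   1.4401     0.1884     0.5114]
  [   0.6864     1.2113     0.4307]
  [   0.7604     0.7537     2.0458]
First solve x = (I − A)⁻¹ d = adj(I−A)·d / det(I−A); in particular x_3 = (0.2825·510 + 0.2800·130 + 0.7600·300) / 0.3715 = 408.475 / 0.3715 ≈ 1099.5289.
Intermediate flow from 1 to 3: z_13 = a_13 · x_3 = 0.20 × 408.475 / 0.3715 = 81.695 / 0.3715 ≈ 219.91.

z_13 = 219.91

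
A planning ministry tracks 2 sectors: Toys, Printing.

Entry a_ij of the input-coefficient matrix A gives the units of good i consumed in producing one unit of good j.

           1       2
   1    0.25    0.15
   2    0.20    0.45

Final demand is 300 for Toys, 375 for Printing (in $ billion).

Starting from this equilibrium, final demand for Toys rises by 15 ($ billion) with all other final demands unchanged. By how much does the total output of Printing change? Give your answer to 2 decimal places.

Δx_2 = 7.84

I − A =
  [   0.75    -0.15]
  [  -0.20     0.55]
det(I−A) = (0.75)(0.55) − (-0.15)(-0.20) = 0.3825
adj(I−A) = [[0.55, 0.15], [0.20, 0.75]]
(I − A)⁻¹ = adj(I−A) / det(I−A) ≈
  [   1.4379     0.3922]
  [   0.5229     1.9608]
Δx = (I − A)⁻¹ Δd with Δd having +15 in the Toys component and 0 elsewhere.
So Δx_2 = L_21 · (+15), where L_21 = adj(I−A)_21 / det(I−A) = 0.20 / 0.3825.
Δx_2 = 0.20 × (+15) / 0.3825 = 3.00 / 0.3825 ≈ 7.84.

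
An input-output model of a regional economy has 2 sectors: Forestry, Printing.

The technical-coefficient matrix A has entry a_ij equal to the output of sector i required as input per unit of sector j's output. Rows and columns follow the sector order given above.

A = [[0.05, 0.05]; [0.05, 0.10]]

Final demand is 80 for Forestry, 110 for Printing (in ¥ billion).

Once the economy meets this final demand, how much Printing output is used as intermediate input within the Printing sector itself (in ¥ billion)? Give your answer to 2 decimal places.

I − A =
  [   0.95    -0.05]
  [  -0.05     0.90]
det(I−A) = (0.95)(0.90) − (-0.05)(-0.05) = 0.8525
adj(I−A) = [[0.90, 0.05], [0.05, 0.95]]
(I − A)⁻¹ = adj(I−A) / det(I−A) ≈
  [   1.0557     0.0587]
  [   0.0587     1.1144]
First solve x = (I − A)⁻¹ d = adj(I−A)·d / det(I−A); in particular x_2 = (0.05·80 + 0.95·110) / 0.8525 = 108.50 / 0.8525 ≈ 127.2727.
Intermediate flow from 2 to 2: z_22 = a_22 · x_2 = 0.10 × 108.50 / 0.8525 = 10.85 / 0.8525 ≈ 12.73.

z_22 = 12.73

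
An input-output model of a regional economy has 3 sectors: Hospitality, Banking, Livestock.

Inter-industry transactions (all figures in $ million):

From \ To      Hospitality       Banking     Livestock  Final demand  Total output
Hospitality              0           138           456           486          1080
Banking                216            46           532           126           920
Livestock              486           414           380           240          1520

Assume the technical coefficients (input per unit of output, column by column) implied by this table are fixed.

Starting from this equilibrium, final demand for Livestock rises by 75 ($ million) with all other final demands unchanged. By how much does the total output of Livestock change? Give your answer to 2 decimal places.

Technical coefficients a_ij = z_ij / X_j:
  a_11 = 0/1080 = 0.00, a_21 = 216/1080 = 0.20, a_31 = 486/1080 = 0.45
  a_12 = 138/920 = 0.15, a_22 = 46/920 = 0.05, a_32 = 414/920 = 0.45
  a_13 = 456/1520 = 0.30, a_23 = 532/1520 = 0.35, a_33 = 380/1520 = 0.25
I − A =
  [   1.00    -0.15    -0.30]
  [  -0.20     0.95    -0.35]
  [  -0.45    -0.45     0.75]
Cofactors of I−A, C_ij = (−1)^(i+j)·(minor ij) (rows/columns in the sector order above):
  C_11 = (0.95)(0.75) − (-0.35)(-0.45) = 0.5550
  C_12 = −[(-0.20)(0.75) − (-0.35)(-0.45)] = 0.3075
  C_13 = (-0.20)(-0.45) − (0.95)(-0.45) = 0.5175
  C_21 = −[(-0.15)(0.75) − (-0.30)(-0.45)] = 0.2475
  C_22 = (1.00)(0.75) − (-0.30)(-0.45) = 0.6150
  C_23 = −[(1.00)(-0.45) − (-0.15)(-0.45)] = 0.5175
  C_31 = (-0.15)(-0.35) − (-0.30)(0.95) = 0.3375
  C_32 = −[(1.00)(-0.35) − (-0.30)(-0.20)] = 0.4100
  C_33 = (1.00)(0.95) − (-0.15)(-0.20) = 0.9200
det(I−A) = Σ_j (I−A)_1j·C_1j = (1.00)(0.5550) + (-0.15)(0.3075) + (-0.30)(0.5175) = 0.353625
adj(I−A) = Cᵀ =
  [ 0.5550   0.2475   0.3375]
  [ 0.3075   0.6150   0.4100]
  [ 0.5175   0.5175   0.9200]
(I − A)⁻¹ = adj(I−A) / det(I−A) ≈
  [   1.5695     0.6999     0.9544]
  [   0.8696     1.7391     1.1594]
  [   1.4634     1.4634     2.6016]
Δx = (I − A)⁻¹ Δd with Δd having +75 in the Livestock component and 0 elsewhere.
So Δx_3 = L_33 · (+75), where L_33 = adj(I−A)_33 / det(I−A) = 0.9200 / 0.353625.
Δx_3 = 0.9200 × (+75) / 0.353625 = 69.00 / 0.353625 ≈ 195.12.

Δx_3 = 195.12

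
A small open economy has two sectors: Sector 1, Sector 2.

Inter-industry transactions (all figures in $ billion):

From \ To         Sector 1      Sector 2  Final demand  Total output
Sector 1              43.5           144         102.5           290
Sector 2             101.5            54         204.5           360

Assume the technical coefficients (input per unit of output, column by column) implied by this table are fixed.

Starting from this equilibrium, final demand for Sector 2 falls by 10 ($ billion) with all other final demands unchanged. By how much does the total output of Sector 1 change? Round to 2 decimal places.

Δx_1 = -6.87

Technical coefficients a_ij = z_ij / X_j:
  a_11 = 43.5/290 = 0.15, a_21 = 101.5/290 = 0.35
  a_12 = 144/360 = 0.40, a_22 = 54/360 = 0.15
I − A =
  [   0.85    -0.40]
  [  -0.35     0.85]
det(I−A) = (0.85)(0.85) − (-0.40)(-0.35) = 0.5825
adj(I−A) = [[0.85, 0.40], [0.35, 0.85]]
(I − A)⁻¹ = adj(I−A) / det(I−A) ≈
  [   1.4592     0.6867]
  [   0.6009     1.4592]
Δx = (I − A)⁻¹ Δd with Δd having -10 in the Sector 2 component and 0 elsewhere.
So Δx_1 = L_12 · (-10), where L_12 = adj(I−A)_12 / det(I−A) = 0.40 / 0.5825.
Δx_1 = 0.40 × (-10) / 0.5825 = -4.00 / 0.5825 ≈ -6.87.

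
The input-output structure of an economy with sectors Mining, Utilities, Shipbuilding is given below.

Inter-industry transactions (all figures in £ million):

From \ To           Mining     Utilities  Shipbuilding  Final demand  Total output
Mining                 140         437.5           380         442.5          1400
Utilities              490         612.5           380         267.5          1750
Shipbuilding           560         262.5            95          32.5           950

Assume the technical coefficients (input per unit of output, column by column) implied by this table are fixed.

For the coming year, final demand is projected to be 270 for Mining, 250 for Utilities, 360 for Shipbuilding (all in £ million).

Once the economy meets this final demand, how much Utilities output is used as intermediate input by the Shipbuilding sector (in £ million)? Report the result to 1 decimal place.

z_US = 563.5

Technical coefficients a_ij = z_ij / X_j:
  a_MM = 140/1400 = 0.10, a_UM = 490/1400 = 0.35, a_SM = 560/1400 = 0.40
  a_MU = 437.5/1750 = 0.25, a_UU = 612.5/1750 = 0.35, a_SU = 262.5/1750 = 0.15
  a_MS = 380/950 = 0.40, a_US = 380/950 = 0.40, a_SS = 95/950 = 0.10
I − A =
  [   0.90    -0.25    -0.40]
  [  -0.35     0.65    -0.40]
  [  -0.40    -0.15     0.90]
Cofactors of I−A, C_ij = (−1)^(i+j)·(minor ij) (rows/columns in the sector order above):
  C_11 = (0.65)(0.90) − (-0.40)(-0.15) = 0.5250
  C_12 = −[(-0.35)(0.90) − (-0.40)(-0.40)] = 0.4750
  C_13 = (-0.35)(-0.15) − (0.65)(-0.40) = 0.3125
  C_21 = −[(-0.25)(0.90) − (-0.40)(-0.15)] = 0.2850
  C_22 = (0.90)(0.90) − (-0.40)(-0.40) = 0.6500
  C_23 = −[(0.90)(-0.15) − (-0.25)(-0.40)] = 0.2350
  C_31 = (-0.25)(-0.40) − (-0.40)(0.65) = 0.3600
  C_32 = −[(0.90)(-0.40) − (-0.40)(-0.35)] = 0.5000
  C_33 = (0.90)(0.65) − (-0.25)(-0.35) = 0.4975
det(I−A) = Σ_j (I−A)_1j·C_1j = (0.90)(0.5250) + (-0.25)(0.4750) + (-0.40)(0.3125) = 0.22875
adj(I−A) = Cᵀ =
  [ 0.5250   0.2850   0.3600]
  [ 0.4750   0.6500   0.5000]
  [ 0.3125   0.2350   0.4975]
(I − A)⁻¹ = adj(I−A) / det(I−A) ≈
  [   2.2951     1.2459     1.5738]
  [   2.0765     2.8415     2.1858]
  [   1.3661     1.0273     2.1749]
First solve x = (I − A)⁻¹ d = adj(I−A)·d / det(I−A); in particular x_S = (0.3125·270 + 0.2350·250 + 0.4975·360) / 0.22875 = 322.225 / 0.22875 ≈ 1408.634.
Intermediate flow from U to S: z_US = a_US · x_S = 0.40 × 322.225 / 0.22875 = 128.89 / 0.22875 ≈ 563.5.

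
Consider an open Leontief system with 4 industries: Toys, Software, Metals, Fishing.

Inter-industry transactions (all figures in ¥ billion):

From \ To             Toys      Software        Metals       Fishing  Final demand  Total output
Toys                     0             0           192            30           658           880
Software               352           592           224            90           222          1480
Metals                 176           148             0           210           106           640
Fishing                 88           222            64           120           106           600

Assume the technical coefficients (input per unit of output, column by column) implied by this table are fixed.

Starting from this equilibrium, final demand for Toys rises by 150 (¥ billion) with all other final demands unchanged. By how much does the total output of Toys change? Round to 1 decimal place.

Δx_T = 175.9

Technical coefficients a_ij = z_ij / X_j:
  a_TT = 0/880 = 0.00, a_ST = 352/880 = 0.40, a_MT = 176/880 = 0.20, a_FT = 88/880 = 0.10
  a_TS = 0/1480 = 0.00, a_SS = 592/1480 = 0.40, a_MS = 148/1480 = 0.10, a_FS = 222/1480 = 0.15
  a_TM = 192/640 = 0.30, a_SM = 224/640 = 0.35, a_MM = 0/640 = 0.00, a_FM = 64/640 = 0.10
  a_TF = 30/600 = 0.05, a_SF = 90/600 = 0.15, a_MF = 210/600 = 0.35, a_FF = 120/600 = 0.20
I − A =
  [   1.00     0.00    -0.30    -0.05]
  [  -0.40     0.60    -0.35    -0.15]
  [  -0.20    -0.10     1.00    -0.35]
  [  -0.10    -0.15    -0.10     0.80]
Compute the cofactors C_ij = (−1)^(i+j)·(3×3 minor ij) of I−A; the adjugate is their transpose:
adj(I−A) = Cᵀ =
  [ 0.388625   0.047750   0.142875   0.095750]
  [ 0.392250   0.700500   0.395750   0.329000]
  [ 0.167000   0.133500   0.451500   0.233000]
  [ 0.143000   0.154000   0.148500   0.517000]
det(I−A) = Σ_j (I−A)_1j·C_1j = (1.00)(0.388625) + (0.00)(0.392250) + (-0.30)(0.167000) + (-0.05)(0.143000) = 0.331375
(I − A)⁻¹ = adj(I−A) / det(I−A) ≈
  [   1.1728     0.1441     0.4312     0.2889]
  [   1.1837     2.1139     1.1943     0.9928]
  [   0.5040     0.4029     1.3625     0.7031]
  [   0.4315     0.4647     0.4481     1.5602]
Δx = (I − A)⁻¹ Δd with Δd having +150 in the Toys component and 0 elsewhere.
So Δx_T = L_TT · (+150), where L_TT = adj(I−A)_TT / det(I−A) = 0.388625 / 0.331375.
Δx_T = 0.388625 × (+150) / 0.331375 = 58.29375 / 0.331375 ≈ 175.9.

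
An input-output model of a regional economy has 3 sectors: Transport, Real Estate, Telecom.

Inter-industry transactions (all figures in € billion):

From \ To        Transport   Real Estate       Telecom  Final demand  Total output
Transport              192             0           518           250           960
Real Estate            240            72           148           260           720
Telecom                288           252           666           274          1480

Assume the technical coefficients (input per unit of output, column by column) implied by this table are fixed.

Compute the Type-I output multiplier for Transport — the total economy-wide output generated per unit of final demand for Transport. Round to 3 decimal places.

Technical coefficients a_ij = z_ij / X_j:
  a_11 = 192/960 = 0.20, a_21 = 240/960 = 0.25, a_31 = 288/960 = 0.30
  a_12 = 0/720 = 0.00, a_22 = 72/720 = 0.10, a_32 = 252/720 = 0.35
  a_13 = 518/1480 = 0.35, a_23 = 148/1480 = 0.10, a_33 = 666/1480 = 0.45
I − A =
  [   0.80     0.00    -0.35]
  [  -0.25     0.90    -0.10]
  [  -0.30    -0.35     0.55]
Cofactors of I−A, C_ij = (−1)^(i+j)·(minor ij) (rows/columns in the sector order above):
  C_11 = (0.90)(0.55) − (-0.10)(-0.35) = 0.4600
  C_12 = −[(-0.25)(0.55) − (-0.10)(-0.30)] = 0.1675
  C_13 = (-0.25)(-0.35) − (0.90)(-0.30) = 0.3575
  C_21 = −[(0.00)(0.55) − (-0.35)(-0.35)] = 0.1225
  C_22 = (0.80)(0.55) − (-0.35)(-0.30) = 0.3350
  C_23 = −[(0.80)(-0.35) − (0.00)(-0.30)] = 0.2800
  C_31 = (0.00)(-0.10) − (-0.35)(0.90) = 0.3150
  C_32 = −[(0.80)(-0.10) − (-0.35)(-0.25)] = 0.1675
  C_33 = (0.80)(0.90) − (0.00)(-0.25) = 0.7200
det(I−A) = Σ_j (I−A)_1j·C_1j = (0.80)(0.4600) + (0.00)(0.1675) + (-0.35)(0.3575) = 0.242875
adj(I−A) = Cᵀ =
  [ 0.4600   0.1225   0.3150]
  [ 0.1675   0.3350   0.1675]
  [ 0.3575   0.2800   0.7200]
(I − A)⁻¹ = adj(I−A) / det(I−A) ≈
  [   1.8940     0.5044     1.2970]
  [   0.6897     1.3793     0.6897]
  [   1.4720     1.1529     2.9645]
The output multiplier for sector j is the column-j sum of the Leontief inverse (I − A)⁻¹ = adj(I−A) / det(I−A).
Column 1 of adj(I−A): (0.4600, 0.1675, 0.3575); det(I−A) = 0.242875.
m_1 = (0.4600 + 0.1675 + 0.3575) / 0.242875 = 0.985 / 0.242875 ≈ 4.056.

m_1 = 4.056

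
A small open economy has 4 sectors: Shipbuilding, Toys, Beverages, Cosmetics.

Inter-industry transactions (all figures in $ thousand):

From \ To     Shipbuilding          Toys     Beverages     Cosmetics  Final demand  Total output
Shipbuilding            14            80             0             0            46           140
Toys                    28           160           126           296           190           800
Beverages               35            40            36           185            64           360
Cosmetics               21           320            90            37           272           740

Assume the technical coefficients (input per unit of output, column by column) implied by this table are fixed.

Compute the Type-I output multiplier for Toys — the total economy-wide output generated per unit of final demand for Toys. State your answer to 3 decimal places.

Technical coefficients a_ij = z_ij / X_j:
  a_11 = 14/140 = 0.10, a_21 = 28/140 = 0.20, a_31 = 35/140 = 0.25, a_41 = 21/140 = 0.15
  a_12 = 80/800 = 0.10, a_22 = 160/800 = 0.20, a_32 = 40/800 = 0.05, a_42 = 320/800 = 0.40
  a_13 = 0/360 = 0.00, a_23 = 126/360 = 0.35, a_33 = 36/360 = 0.10, a_43 = 90/360 = 0.25
  a_14 = 0/740 = 0.00, a_24 = 296/740 = 0.40, a_34 = 185/740 = 0.25, a_44 = 37/740 = 0.05
I − A =
  [   0.90    -0.10     0.00     0.00]
  [  -0.20     0.80    -0.35    -0.40]
  [  -0.25    -0.05     0.90    -0.25]
  [  -0.15    -0.40    -0.25     0.95]
Compute the cofactors C_ij = (−1)^(i+j)·(3×3 minor ij) of I−A; the adjugate is their transpose:
adj(I−A) = Cᵀ =
  [ 0.433375   0.079250   0.043250   0.044750]
  [ 0.333750   0.713250   0.389250   0.402750]
  [ 0.212500   0.160250   0.515000   0.203000]
  [ 0.264875   0.355000   0.306250   0.605500]
det(I−A) = Σ_j (I−A)_1j·C_1j = (0.90)(0.433375) + (-0.10)(0.333750) + (0.00)(0.212500) + (0.00)(0.264875) = 0.3566625
(I − A)⁻¹ = adj(I−A) / det(I−A) ≈
  [   1.2151     0.2222     0.1213     0.1255]
  [   0.9358     1.9998     1.0914     1.1292]
  [   0.5958     0.4493     1.4439     0.5692]
  [   0.7426     0.9953     0.8587     1.6977]
The output multiplier for sector j is the column-j sum of the Leontief inverse (I − A)⁻¹ = adj(I−A) / det(I−A).
Column 2 of adj(I−A): (0.079250, 0.713250, 0.160250, 0.355000); det(I−A) = 0.3566625.
m_2 = (0.079250 + 0.713250 + 0.160250 + 0.355000) / 0.3566625 = 1.30775 / 0.3566625 ≈ 3.667.

m_2 = 3.667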